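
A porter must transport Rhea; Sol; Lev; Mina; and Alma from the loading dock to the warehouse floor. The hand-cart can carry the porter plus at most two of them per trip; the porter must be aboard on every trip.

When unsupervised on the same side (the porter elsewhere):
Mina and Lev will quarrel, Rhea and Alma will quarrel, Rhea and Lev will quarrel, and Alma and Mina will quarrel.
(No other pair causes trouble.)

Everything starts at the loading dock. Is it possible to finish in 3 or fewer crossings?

No

Counting alone: the porter can take at most 2 across per trip to the warehouse floor, so moving all 5 needs at least 3 loaded trips out, with a return between consecutive ones — at least 5 crossings.
Since 3 < 5, 3 crossings cannot be enough. (The shortest complete plan in fact takes 5:)
1. Porter goes to the warehouse floor with Mina and Rhea.
2. Porter goes back to the loading dock alone.
3. Porter goes to the warehouse floor with Sol.
4. Porter goes back to the loading dock alone.
5. Porter goes to the warehouse floor with Alma and Lev.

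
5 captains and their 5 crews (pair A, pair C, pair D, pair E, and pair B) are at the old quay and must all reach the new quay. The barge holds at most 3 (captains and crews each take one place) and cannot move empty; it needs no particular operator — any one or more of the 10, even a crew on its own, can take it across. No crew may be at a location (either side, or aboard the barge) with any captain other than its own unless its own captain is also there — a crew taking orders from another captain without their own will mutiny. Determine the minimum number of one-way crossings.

Counting alone: each trip to the new quay takes at most 3 across and each return brings at least 1 back, so after t trips out (and t−1 returns) at most 3t − (t−1) of the 10 are across; that first reaches 10 at t = 5, so at least 9 crossings are needed.
The safety rule pushes this higher. Following every safe sequence of crossings, the most of the 10 that can be at the new quay as the barge arrives there on crossing 9 is 9 — never all 10.
So no plan with fewer than 11 crossings exists, and this one achieves 11:
1. captain A and crew A cross → the new quay.
2. captain A crosses ← the old quay.
3. crew C, crew D, and crew E cross → the new quay.
4. crew A crosses ← the old quay.
5. captain C, captain D, and captain E cross → the new quay.
6. captain C and crew C cross ← the old quay.
7. captain A, captain B, and captain C cross → the new quay.
8. crew D crosses ← the old quay.
9. crew A and crew C cross → the new quay.
10. crew A crosses ← the old quay.
11. crew A, crew B, and crew D cross → the new quay.

11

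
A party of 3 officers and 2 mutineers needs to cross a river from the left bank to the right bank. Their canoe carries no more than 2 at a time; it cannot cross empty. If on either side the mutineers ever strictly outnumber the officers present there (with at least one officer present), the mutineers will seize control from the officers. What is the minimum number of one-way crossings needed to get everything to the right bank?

7

Counting alone: each trip to the right bank takes at most 2 across and each return brings at least 1 back, so after t trips out (and t−1 returns) at most 2t − (t−1) of the 5 are across; that first reaches 5 at t = 4, so at least 7 crossings are needed.
The plan below uses exactly 7 crossings, so it is optimal:
1. 2 mutineers → the right bank.  (the left bank: 3O 0M; the right bank: 0O 2M)
2. 1 mutineer ← the left bank.  (the left bank: 3O 1M; the right bank: 0O 1M)
3. 2 officers → the right bank.  (the left bank: 1O 1M; the right bank: 2O 1M)
4. 1 officer ← the left bank.  (the left bank: 2O 1M; the right bank: 1O 1M)
5. 1 officer and 1 mutineer → the right bank.  (the left bank: 1O 0M; the right bank: 2O 2M)
6. 1 mutineer ← the left bank.  (the left bank: 1O 1M; the right bank: 2O 1M)
7. 1 officer and 1 mutineer → the right bank.  (the left bank: 0O 0M; the right bank: 3O 2M)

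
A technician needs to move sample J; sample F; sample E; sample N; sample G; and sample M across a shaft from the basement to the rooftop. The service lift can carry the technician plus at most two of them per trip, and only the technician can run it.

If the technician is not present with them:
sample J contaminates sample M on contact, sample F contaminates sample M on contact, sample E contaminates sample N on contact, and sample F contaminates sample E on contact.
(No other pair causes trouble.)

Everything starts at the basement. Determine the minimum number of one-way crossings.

Counting alone: the technician can take at most 2 across per trip to the rooftop, so moving all 6 needs at least 3 loaded trips out, with a return between consecutive ones — at least 5 crossings.
The safety rule pushes this higher. Following every safe sequence of crossings, the most of the 6 that can be at the rooftop as the service lift arrives there on crossing 5 is 5 — never all 6.
So no plan with fewer than 7 crossings exists, and this one achieves 7:
1. Technician goes to the rooftop with sample E and sample M.  [the basement: sample F, sample G, sample J, sample N | the rooftop: sample E, sample M]
2. Technician goes back to the basement alone.  [the basement: sample F, sample G, sample J, sample N | the rooftop: sample E, sample M]
3. Technician goes to the rooftop with sample F and sample J.  [the basement: sample G, sample N | the rooftop: sample E, sample F, sample J, sample M]
4. Technician goes back to the basement with sample E and sample M.  [the basement: sample E, sample G, sample M, sample N | the rooftop: sample F, sample J]
5. Technician goes to the rooftop with sample G and sample N.  [the basement: sample E, sample M | the rooftop: sample F, sample G, sample J, sample N]
6. Technician goes back to the basement alone.  [the basement: sample E, sample M | the rooftop: sample F, sample G, sample J, sample N]
7. Technician goes to the rooftop with sample E and sample M.  [the basement: — | the rooftop: sample E, sample F, sample G, sample J, sample M, sample N]

7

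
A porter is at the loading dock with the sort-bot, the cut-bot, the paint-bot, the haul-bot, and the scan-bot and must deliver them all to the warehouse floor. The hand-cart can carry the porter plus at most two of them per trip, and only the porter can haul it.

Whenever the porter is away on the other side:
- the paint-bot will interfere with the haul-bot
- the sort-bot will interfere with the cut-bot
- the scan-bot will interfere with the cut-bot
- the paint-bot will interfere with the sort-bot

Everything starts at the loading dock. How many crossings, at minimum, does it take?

Counting alone: the porter can take at most 2 across per trip to the warehouse floor, so moving all 5 needs at least 3 loaded trips out, with a return between consecutive ones — at least 5 crossings.
The safety rule pushes this higher. Following every safe sequence of crossings, the most of the 5 that can be at the warehouse floor as the hand-cart arrives there on crossing 5 is 4 — never all 5.
So no plan with fewer than 7 crossings exists, and this one achieves 7:
1. Porter goes to the warehouse floor with the cut-bot and the paint-bot.
2. Porter goes back to the loading dock alone.
3. Porter goes to the warehouse floor with the sort-bot.
4. Porter goes back to the loading dock with the cut-bot and the paint-bot.
5. Porter goes to the warehouse floor with the haul-bot and the scan-bot.
6. Porter goes back to the loading dock alone.
7. Porter goes to the warehouse floor with the cut-bot and the paint-bot.

7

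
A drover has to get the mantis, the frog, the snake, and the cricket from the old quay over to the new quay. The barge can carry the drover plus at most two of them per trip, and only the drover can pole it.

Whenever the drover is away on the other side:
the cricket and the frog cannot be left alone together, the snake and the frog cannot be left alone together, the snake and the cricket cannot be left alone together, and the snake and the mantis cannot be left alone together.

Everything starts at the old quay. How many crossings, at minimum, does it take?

5

Counting alone: the drover can take at most 2 across per trip to the new quay, so moving all 4 needs at least 2 loaded trips out, with a return between consecutive ones — at least 3 crossings.
The safety rule pushes this higher. Following every safe sequence of crossings, the most of the 4 that can be at the new quay as the barge arrives there on crossing 3 is 3 — never all 4.
So no plan with fewer than 5 crossings exists, and this one achieves 5:
1. Drover goes to the new quay with the frog and the snake.  [the old quay: the cricket, the mantis | the new quay: the frog, the snake]
2. Drover goes back to the old quay with the frog.  [the old quay: the cricket, the frog, the mantis | the new quay: the snake]
3. Drover goes to the new quay with the frog and the mantis.  [the old quay: the cricket | the new quay: the frog, the mantis, the snake]
4. Drover goes back to the old quay with the snake.  [the old quay: the cricket, the snake | the new quay: the frog, the mantis]
5. Drover goes to the new quay with the cricket and the snake.  [the old quay: — | the new quay: the cricket, the frog, the mantis, the snake]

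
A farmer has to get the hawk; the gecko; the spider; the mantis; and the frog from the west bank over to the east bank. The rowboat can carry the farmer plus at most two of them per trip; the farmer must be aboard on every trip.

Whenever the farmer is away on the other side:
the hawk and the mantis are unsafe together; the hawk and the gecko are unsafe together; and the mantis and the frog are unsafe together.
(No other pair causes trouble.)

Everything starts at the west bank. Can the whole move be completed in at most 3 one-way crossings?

Counting alone: the farmer can take at most 2 across per trip to the east bank, so moving all 5 needs at least 3 loaded trips out, with a return between consecutive ones — at least 5 crossings.
Since 3 < 5, 3 crossings cannot be enough. (The shortest complete plan in fact takes 5:)
1. Farmer goes to the east bank with the hawk and the mantis.
2. Farmer goes back to the west bank with the hawk.
3. Farmer goes to the east bank with the gecko and the spider.
4. Farmer goes back to the west bank alone.
5. Farmer goes to the east bank with the frog and the hawk.

No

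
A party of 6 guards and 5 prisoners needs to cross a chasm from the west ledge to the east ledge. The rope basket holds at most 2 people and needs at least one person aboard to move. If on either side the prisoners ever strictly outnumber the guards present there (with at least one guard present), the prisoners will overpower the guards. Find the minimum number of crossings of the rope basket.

Counting alone: each trip to the east ledge takes at most 2 across and each return brings at least 1 back, so after t trips out (and t−1 returns) at most 2t − (t−1) of the 11 are across; that first reaches 11 at t = 10, so at least 19 crossings are needed.
The plan below uses exactly 19 crossings, so it is optimal:
1. 2 prisoners → the east ledge.  (the west ledge: 6G 3P; the east ledge: 0G 2P)
2. 1 prisoner ← the west ledge.  (the west ledge: 6G 4P; the east ledge: 0G 1P)
3. 2 prisoners → the east ledge.  (the west ledge: 6G 2P; the east ledge: 0G 3P)
4. 1 prisoner ← the west ledge.  (the west ledge: 6G 3P; the east ledge: 0G 2P)
5. 2 guards → the east ledge.  (the west ledge: 4G 3P; the east ledge: 2G 2P)
6. 1 prisoner ← the west ledge.  (the west ledge: 4G 4P; the east ledge: 2G 1P)
7. 1 guard and 1 prisoner → the east ledge.  (the west ledge: 3G 3P; the east ledge: 3G 2P)
8. 1 guard ← the west ledge.  (the west ledge: 4G 3P; the east ledge: 2G 2P)
9. 1 guard and 1 prisoner → the east ledge.  (the west ledge: 3G 2P; the east ledge: 3G 3P)
10. 1 prisoner ← the west ledge.  (the west ledge: 3G 3P; the east ledge: 3G 2P)
11. 1 guard and 1 prisoner → the east ledge.  (the west ledge: 2G 2P; the east ledge: 4G 3P)
12. 1 guard ← the west ledge.  (the west ledge: 3G 2P; the east ledge: 3G 3P)
13. 1 guard and 1 prisoner → the east ledge.  (the west ledge: 2G 1P; the east ledge: 4G 4P)
14. 1 prisoner ← the west ledge.  (the west ledge: 2G 2P; the east ledge: 4G 3P)
15. 1 guard and 1 prisoner → the east ledge.  (the west ledge: 1G 1P; the east ledge: 5G 4P)
16. 1 guard ← the west ledge.  (the west ledge: 2G 1P; the east ledge: 4G 4P)
17. 1 guard and 1 prisoner → the east ledge.  (the west ledge: 1G 0P; the east ledge: 5G 5P)
18. 1 prisoner ← the west ledge.  (the west ledge: 1G 1P; the east ledge: 5G 4P)
19. 1 guard and 1 prisoner → the east ledge.  (the west ledge: 0G 0P; the east ledge: 6G 5P)

19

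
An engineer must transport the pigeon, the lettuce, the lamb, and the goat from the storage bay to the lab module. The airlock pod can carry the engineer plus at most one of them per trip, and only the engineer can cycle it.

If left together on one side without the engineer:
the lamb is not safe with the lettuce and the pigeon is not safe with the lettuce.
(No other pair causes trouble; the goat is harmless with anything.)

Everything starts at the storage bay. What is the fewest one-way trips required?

Counting alone: the engineer can take at most 1 across per trip to the lab module, so moving all 4 needs at least 4 loaded trips out, with a return between consecutive ones — at least 7 crossings.
The safety rule pushes this higher. Following every safe sequence of crossings, the most of the 4 that can be at the lab module as the airlock pod arrives there on crossing 7 is 3 — never all 4.
So no plan with fewer than 9 crossings exists, and this one achieves 9:
1. Engineer goes to the lab module with the lettuce.
2. Engineer goes back to the storage bay alone.
3. Engineer goes to the lab module with the pigeon.
4. Engineer goes back to the storage bay with the lettuce.
5. Engineer goes to the lab module with the lamb.
6. Engineer goes back to the storage bay alone.
7. Engineer goes to the lab module with the goat.
8. Engineer goes back to the storage bay alone.
9. Engineer goes to the lab module with the lettuce.

9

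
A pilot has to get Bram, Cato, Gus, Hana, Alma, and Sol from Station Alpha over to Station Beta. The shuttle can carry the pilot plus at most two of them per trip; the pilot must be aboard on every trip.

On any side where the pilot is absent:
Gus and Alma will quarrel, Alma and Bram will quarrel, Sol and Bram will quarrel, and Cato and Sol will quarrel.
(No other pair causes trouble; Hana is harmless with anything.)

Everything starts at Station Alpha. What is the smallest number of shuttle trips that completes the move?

7

Counting alone: the pilot can take at most 2 across per trip to Station Beta, so moving all 6 needs at least 3 loaded trips out, with a return between consecutive ones — at least 5 crossings.
The safety rule pushes this higher. Following every safe sequence of crossings, the most of the 6 that can be at Station Beta as the shuttle arrives there on crossing 5 is 5 — never all 6.
So no plan with fewer than 7 crossings exists, and this one achieves 7:
1. Pilot goes to Station Beta with Alma and Sol.
2. Pilot goes back to Station Alpha alone.
3. Pilot goes to Station Beta with Bram and Cato.
4. Pilot goes back to Station Alpha with Alma and Sol.
5. Pilot goes to Station Beta with Gus and Hana.
6. Pilot goes back to Station Alpha alone.
7. Pilot goes to Station Beta with Alma and Sol.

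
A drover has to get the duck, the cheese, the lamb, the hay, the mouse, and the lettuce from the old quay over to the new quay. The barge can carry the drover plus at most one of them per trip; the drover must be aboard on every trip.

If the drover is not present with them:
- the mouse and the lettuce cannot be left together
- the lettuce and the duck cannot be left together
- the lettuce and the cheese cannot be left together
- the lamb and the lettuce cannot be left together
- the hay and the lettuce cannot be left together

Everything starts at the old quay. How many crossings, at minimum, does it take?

Following every safe sequence of crossings from the start, the most of the 6 that can be at the new quay as the barge arrives there on crossings 1, 3 is 1, 2 respectively; the best ever achieved is 2 of 6.
From crossing 5 on, no configuration arises that was not already reachable earlier: only 13 distinct safe configurations (who is on which side, and where the barge is) can ever be reached, none of them has everyone across, and every continuation just revisits them. So no valid plan exists.

impossible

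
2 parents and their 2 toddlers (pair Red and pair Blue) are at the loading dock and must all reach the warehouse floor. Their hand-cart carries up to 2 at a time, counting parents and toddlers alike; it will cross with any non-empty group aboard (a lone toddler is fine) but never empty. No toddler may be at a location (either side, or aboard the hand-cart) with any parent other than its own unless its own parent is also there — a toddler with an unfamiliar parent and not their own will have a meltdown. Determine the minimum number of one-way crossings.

Counting alone: each trip to the warehouse floor takes at most 2 across and each return brings at least 1 back, so after t trips out (and t−1 returns) at most 2t − (t−1) of the 4 are across; that first reaches 4 at t = 3, so at least 5 crossings are needed.
The plan below uses exactly 5 crossings, so it is optimal:
1. parent Red and toddler Red cross → the warehouse floor.
2. parent Red crosses ← the loading dock.
3. parent Blue and parent Red cross → the warehouse floor.
4. parent Blue crosses ← the loading dock.
5. parent Blue and toddler Blue cross → the warehouse floor.

5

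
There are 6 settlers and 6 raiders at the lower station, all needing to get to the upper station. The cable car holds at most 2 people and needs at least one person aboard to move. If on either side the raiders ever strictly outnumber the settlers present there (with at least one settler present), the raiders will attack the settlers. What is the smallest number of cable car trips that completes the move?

Following every safe sequence of crossings from the start, the most of the 12 that can be at the upper station as the cable car arrives there on crossings 1, 3, 5, 7, 9 is 2, 3, 4, 5, 6 respectively; the best ever achieved is 6 of 12.
From crossing 11 on, no configuration arises that was not already reachable earlier: only 15 distinct safe configurations (who is on which side, and where the cable car is) can ever be reached, none of them has everyone across, and every continuation just revisits them. They are: 0 settlers + 0 raiders across (cable car back at the start); 0 settlers + 1 raider across (cable car there); 0 settlers + 1 raider across (cable car back at the start); 0 settlers + 2 raiders across (cable car there); 0 settlers + 2 raiders across (cable car back at the start); 0 settlers + 3 raiders across (cable car there); 0 settlers + 3 raiders across (cable car back at the start); 0 settlers + 4 raiders across (cable car there); 0 settlers + 4 raiders across (cable car back at the start); 0 settlers + 5 raiders across (cable car there); 0 settlers + 5 raiders across (cable car back at the start); 0 settlers + 6 raiders across (cable car there); 1 settler + 1 raider across (cable car there); 1 settler + 1 raider across (cable car back at the start); 2 settlers + 2 raiders across (cable car there). So no valid plan exists.

impossible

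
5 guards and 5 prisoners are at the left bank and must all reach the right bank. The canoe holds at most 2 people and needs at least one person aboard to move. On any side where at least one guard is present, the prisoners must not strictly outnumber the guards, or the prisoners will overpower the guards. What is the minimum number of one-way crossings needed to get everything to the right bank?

Following every safe sequence of crossings from the start, the most of the 10 that can be at the right bank as the canoe arrives there on crossings 1, 3, 5, 7 is 2, 3, 4, 5 respectively; the best ever achieved is 5 of 10.
From crossing 9 on, no configuration arises that was not already reachable earlier: only 13 distinct safe configurations (who is on which side, and where the canoe is) can ever be reached, none of them has everyone across, and every continuation just revisits them. They are: 0 guards + 0 prisoners across (canoe back at the start); 0 guards + 1 prisoner across (canoe there); 0 guards + 1 prisoner across (canoe back at the start); 0 guards + 2 prisoners across (canoe there); 0 guards + 2 prisoners across (canoe back at the start); 0 guards + 3 prisoners across (canoe there); 0 guards + 3 prisoners across (canoe back at the start); 0 guards + 4 prisoners across (canoe there); 0 guards + 4 prisoners across (canoe back at the start); 0 guards + 5 prisoners across (canoe there); 1 guard + 1 prisoner across (canoe there); 1 guard + 1 prisoner across (canoe back at the start); 2 guards + 2 prisoners across (canoe there). So no valid plan exists.

impossible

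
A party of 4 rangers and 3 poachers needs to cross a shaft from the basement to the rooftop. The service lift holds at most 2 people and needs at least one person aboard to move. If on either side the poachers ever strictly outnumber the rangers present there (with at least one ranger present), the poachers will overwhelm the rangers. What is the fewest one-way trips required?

Counting alone: each trip to the rooftop takes at most 2 across and each return brings at least 1 back, so after t trips out (and t−1 returns) at most 2t − (t−1) of the 7 are across; that first reaches 7 at t = 6, so at least 11 crossings are needed.
The plan below uses exactly 11 crossings, so it is optimal:
1. 2 poachers → the rooftop.  (the basement: 4R 1P; the rooftop: 0R 2P)
2. 1 poacher ← the basement.  (the basement: 4R 2P; the rooftop: 0R 1P)
3. 2 poachers → the rooftop.  (the basement: 4R 0P; the rooftop: 0R 3P)
4. 1 poacher ← the basement.  (the basement: 4R 1P; the rooftop: 0R 2P)
5. 2 rangers → the rooftop.  (the basement: 2R 1P; the rooftop: 2R 2P)
6. 1 poacher ← the basement.  (the basement: 2R 2P; the rooftop: 2R 1P)
7. 1 ranger and 1 poacher → the rooftop.  (the basement: 1R 1P; the rooftop: 3R 2P)
8. 1 ranger ← the basement.  (the basement: 2R 1P; the rooftop: 2R 2P)
9. 1 ranger and 1 poacher → the rooftop.  (the basement: 1R 0P; the rooftop: 3R 3P)
10. 1 poacher ← the basement.  (the basement: 1R 1P; the rooftop: 3R 2P)
11. 1 ranger and 1 poacher → the rooftop.  (the basement: 0R 0P; the rooftop: 4R 3P)

11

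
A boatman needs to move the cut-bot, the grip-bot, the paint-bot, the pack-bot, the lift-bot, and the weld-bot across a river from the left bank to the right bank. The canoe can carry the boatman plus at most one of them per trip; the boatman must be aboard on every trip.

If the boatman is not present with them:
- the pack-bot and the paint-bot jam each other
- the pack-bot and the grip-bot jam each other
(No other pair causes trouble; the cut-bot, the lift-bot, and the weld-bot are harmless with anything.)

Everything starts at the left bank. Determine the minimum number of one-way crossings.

13

Counting alone: the boatman can take at most 1 across per trip to the right bank, so moving all 6 needs at least 6 loaded trips out, with a return between consecutive ones — at least 11 crossings.
The safety rule pushes this higher. Following every safe sequence of crossings, the most of the 6 that can be at the right bank as the canoe arrives there on crossing 11 is 5 — never all 6.
So no plan with fewer than 13 crossings exists, and this one achieves 13:
1. Boatman goes to the right bank with the pack-bot.
2. Boatman goes back to the left bank alone.
3. Boatman goes to the right bank with the cut-bot.
4. Boatman goes back to the left bank alone.
5. Boatman goes to the right bank with the grip-bot.
6. Boatman goes back to the left bank with the pack-bot.
7. Boatman goes to the right bank with the paint-bot.
8. Boatman goes back to the left bank alone.
9. Boatman goes to the right bank with the lift-bot.
10. Boatman goes back to the left bank alone.
11. Boatman goes to the right bank with the weld-bot.
12. Boatman goes back to the left bank alone.
13. Boatman goes to the right bank with the pack-bot.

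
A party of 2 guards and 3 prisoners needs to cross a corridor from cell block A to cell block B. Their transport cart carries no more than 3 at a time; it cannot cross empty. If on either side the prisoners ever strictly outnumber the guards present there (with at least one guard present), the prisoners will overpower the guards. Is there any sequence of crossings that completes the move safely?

The prisoners already outnumber the guards at cell block A before anyone moves, so the starting position itself is disallowed.

No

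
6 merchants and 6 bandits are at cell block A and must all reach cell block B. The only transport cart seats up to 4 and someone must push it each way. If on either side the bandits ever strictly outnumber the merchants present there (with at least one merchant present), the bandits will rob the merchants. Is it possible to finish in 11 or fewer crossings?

Yes — this plan uses 9 crossings (≤ 11):
1. 2 bandits → cell block B.  (cell block A: 6M 4B; cell block B: 0M 2B)
2. 1 bandit ← cell block A.  (cell block A: 6M 5B; cell block B: 0M 1B)
3. 4 bandits → cell block B.  (cell block A: 6M 1B; cell block B: 0M 5B)
4. 1 bandit ← cell block A.  (cell block A: 6M 2B; cell block B: 0M 4B)
5. 4 merchants → cell block B.  (cell block A: 2M 2B; cell block B: 4M 4B)
6. 1 merchant and 1 bandit ← cell block A.  (cell block A: 3M 3B; cell block B: 3M 3B)
7. 2 merchants and 2 bandits → cell block B.  (cell block A: 1M 1B; cell block B: 5M 5B)
8. 1 merchant and 1 bandit ← cell block A.  (cell block A: 2M 2B; cell block B: 4M 4B)
9. 2 merchants and 2 bandits → cell block B.  (cell block A: 0M 0B; cell block B: 6M 6B)

Yes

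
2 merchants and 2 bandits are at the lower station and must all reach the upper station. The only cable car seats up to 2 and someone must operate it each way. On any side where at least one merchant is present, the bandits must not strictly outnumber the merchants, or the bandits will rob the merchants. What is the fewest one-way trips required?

Counting alone: each trip to the upper station takes at most 2 across and each return brings at least 1 back, so after t trips out (and t−1 returns) at most 2t − (t−1) of the 4 are across; that first reaches 4 at t = 3, so at least 5 crossings are needed.
The plan below uses exactly 5 crossings, so it is optimal:
1. 2 bandits → the upper station.  (the lower station: 2M 0B; the upper station: 0M 2B)
2. 1 bandit ← the lower station.  (the lower station: 2M 1B; the upper station: 0M 1B)
3. 2 merchants → the upper station.  (the lower station: 0M 1B; the upper station: 2M 1B)
4. 1 bandit ← the lower station.  (the lower station: 0M 2B; the upper station: 2M 0B)
5. 2 bandits → the upper station.  (the lower station: 0M 0B; the upper station: 2M 2B)

5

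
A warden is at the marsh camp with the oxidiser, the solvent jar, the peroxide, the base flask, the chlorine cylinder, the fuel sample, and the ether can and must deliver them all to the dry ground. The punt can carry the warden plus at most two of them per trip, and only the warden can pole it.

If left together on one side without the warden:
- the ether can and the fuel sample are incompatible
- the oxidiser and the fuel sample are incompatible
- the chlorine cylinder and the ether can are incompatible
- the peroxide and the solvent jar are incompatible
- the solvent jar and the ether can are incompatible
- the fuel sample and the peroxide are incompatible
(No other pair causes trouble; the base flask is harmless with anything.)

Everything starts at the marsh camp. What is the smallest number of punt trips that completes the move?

impossible

Whatever the first load, the items left behind include a forbidden pair without the warden. No opening move is safe, so no plan exists.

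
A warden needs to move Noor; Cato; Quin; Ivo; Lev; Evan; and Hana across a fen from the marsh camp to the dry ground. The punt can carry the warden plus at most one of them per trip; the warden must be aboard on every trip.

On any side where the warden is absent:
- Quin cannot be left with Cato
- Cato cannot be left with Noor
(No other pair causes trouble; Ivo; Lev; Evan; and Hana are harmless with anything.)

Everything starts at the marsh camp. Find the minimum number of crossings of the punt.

15

Counting alone: the warden can take at most 1 across per trip to the dry ground, so moving all 7 needs at least 7 loaded trips out, with a return between consecutive ones — at least 13 crossings.
The safety rule pushes this higher. Following every safe sequence of crossings, the most of the 7 that can be at the dry ground as the punt arrives there on crossing 13 is 6 — never all 7.
So no plan with fewer than 15 crossings exists, and this one achieves 15:
1. Warden goes to the dry ground with Cato.  [the marsh camp: Evan, Hana, Ivo, Lev, Noor, Quin | the dry ground: Cato]
2. Warden goes back to the marsh camp alone.  [the marsh camp: Evan, Hana, Ivo, Lev, Noor, Quin | the dry ground: Cato]
3. Warden goes to the dry ground with Noor.  [the marsh camp: Evan, Hana, Ivo, Lev, Quin | the dry ground: Cato, Noor]
4. Warden goes back to the marsh camp with Cato.  [the marsh camp: Cato, Evan, Hana, Ivo, Lev, Quin | the dry ground: Noor]
5. Warden goes to the dry ground with Quin.  [the marsh camp: Cato, Evan, Hana, Ivo, Lev | the dry ground: Noor, Quin]
6. Warden goes back to the marsh camp alone.  [the marsh camp: Cato, Evan, Hana, Ivo, Lev | the dry ground: Noor, Quin]
7. Warden goes to the dry ground with Ivo.  [the marsh camp: Cato, Evan, Hana, Lev | the dry ground: Ivo, Noor, Quin]
8. Warden goes back to the marsh camp alone.  [the marsh camp: Cato, Evan, Hana, Lev | the dry ground: Ivo, Noor, Quin]
9. Warden goes to the dry ground with Lev.  [the marsh camp: Cato, Evan, Hana | the dry ground: Ivo, Lev, Noor, Quin]
10. Warden goes back to the marsh camp alone.  [the marsh camp: Cato, Evan, Hana | the dry ground: Ivo, Lev, Noor, Quin]
11. Warden goes to the dry ground with Evan.  [the marsh camp: Cato, Hana | the dry ground: Evan, Ivo, Lev, Noor, Quin]
12. Warden goes back to the marsh camp alone.  [the marsh camp: Cato, Hana | the dry ground: Evan, Ivo, Lev, Noor, Quin]
13. Warden goes to the dry ground with Hana.  [the marsh camp: Cato | the dry ground: Evan, Hana, Ivo, Lev, Noor, Quin]
14. Warden goes back to the marsh camp alone.  [the marsh camp: Cato | the dry ground: Evan, Hana, Ivo, Lev, Noor, Quin]
15. Warden goes to the dry ground with Cato.  [the marsh camp: — | the dry ground: Cato, Evan, Hana, Ivo, Lev, Noor, Quin]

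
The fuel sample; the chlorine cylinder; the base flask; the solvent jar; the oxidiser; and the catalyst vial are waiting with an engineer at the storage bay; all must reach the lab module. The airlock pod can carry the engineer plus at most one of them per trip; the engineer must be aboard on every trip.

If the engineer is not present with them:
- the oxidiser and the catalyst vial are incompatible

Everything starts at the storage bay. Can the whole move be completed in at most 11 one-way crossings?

Yes

Yes — this plan uses 11 crossings (≤ 11):
1. Engineer goes to the lab module with the oxidiser.  [the storage bay: the base flask, the catalyst vial, the chlorine cylinder, the fuel sample, the solvent jar | the lab module: the oxidiser]
2. Engineer goes back to the storage bay alone.  [the storage bay: the base flask, the catalyst vial, the chlorine cylinder, the fuel sample, the solvent jar | the lab module: the oxidiser]
3. Engineer goes to the lab module with the fuel sample.  [the storage bay: the base flask, the catalyst vial, the chlorine cylinder, the solvent jar | the lab module: the fuel sample, the oxidiser]
4. Engineer goes back to the storage bay alone.  [the storage bay: the base flask, the catalyst vial, the chlorine cylinder, the solvent jar | the lab module: the fuel sample, the oxidiser]
5. Engineer goes to the lab module with the chlorine cylinder.  [the storage bay: the base flask, the catalyst vial, the solvent jar | the lab module: the chlorine cylinder, the fuel sample, the oxidiser]
6. Engineer goes back to the storage bay alone.  [the storage bay: the base flask, the catalyst vial, the solvent jar | the lab module: the chlorine cylinder, the fuel sample, the oxidiser]
7. Engineer goes to the lab module with the base flask.  [the storage bay: the catalyst vial, the solvent jar | the lab module: the base flask, the chlorine cylinder, the fuel sample, the oxidiser]
8. Engineer goes back to the storage bay alone.  [the storage bay: the catalyst vial, the solvent jar | the lab module: the base flask, the chlorine cylinder, the fuel sample, the oxidiser]
9. Engineer goes to the lab module with the solvent jar.  [the storage bay: the catalyst vial | the lab module: the base flask, the chlorine cylinder, the fuel sample, the oxidiser, the solvent jar]
10. Engineer goes back to the storage bay alone.  [the storage bay: the catalyst vial | the lab module: the base flask, the chlorine cylinder, the fuel sample, the oxidiser, the solvent jar]
11. Engineer goes to the lab module with the catalyst vial.  [the storage bay: — | the lab module: the base flask, the catalyst vial, the chlorine cylinder, the fuel sample, the oxidiser, the solvent jar]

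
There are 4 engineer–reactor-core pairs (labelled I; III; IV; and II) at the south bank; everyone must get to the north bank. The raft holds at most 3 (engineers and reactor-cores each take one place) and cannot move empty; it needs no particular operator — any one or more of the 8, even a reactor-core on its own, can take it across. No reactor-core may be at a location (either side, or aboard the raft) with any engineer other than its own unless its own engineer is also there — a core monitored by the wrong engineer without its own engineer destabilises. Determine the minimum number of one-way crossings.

Counting alone: each trip to the north bank takes at most 3 across and each return brings at least 1 back, so after t trips out (and t−1 returns) at most 3t − (t−1) of the 8 are across; that first reaches 8 at t = 4, so at least 7 crossings are needed.
The safety rule pushes this higher. Following every safe sequence of crossings, the most of the 8 that can be at the north bank as the raft arrives there on crossing 7 is 7 — never all 8.
So no plan with fewer than 9 crossings exists, and this one achieves 9:
1. engineer I and reactor-core I cross → the north bank.
2. engineer I crosses ← the south bank.
3. engineer I, engineer III, and reactor-core III cross → the north bank.
4. engineer I and reactor-core I cross ← the south bank.
5. engineer I, engineer II, and engineer IV cross → the north bank.
6. reactor-core III crosses ← the south bank.
7. reactor-core I and reactor-core III cross → the north bank.
8. reactor-core I crosses ← the south bank.
9. reactor-core I, reactor-core II, and reactor-core IV cross → the north bank.

9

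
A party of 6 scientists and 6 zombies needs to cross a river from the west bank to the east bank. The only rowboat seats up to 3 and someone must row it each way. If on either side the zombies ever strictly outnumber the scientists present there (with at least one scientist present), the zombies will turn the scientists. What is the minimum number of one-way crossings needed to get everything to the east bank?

impossible

Following every safe sequence of crossings from the start, the most of the 12 that can be at the east bank as the rowboat arrives there on crossings 1, 3, 5 is 3, 5, 6 respectively; the best ever achieved is 6 of 12.
From crossing 7 on, no configuration arises that was not already reachable earlier: only 17 distinct safe configurations (who is on which side, and where the rowboat is) can ever be reached, none of them has everyone across, and every continuation just revisits them. They are: 0 scientists + 0 zombies across (rowboat back at the start); 0 scientists + 1 zombie across (rowboat there); 0 scientists + 1 zombie across (rowboat back at the start); 0 scientists + 2 zombies across (rowboat there); 0 scientists + 2 zombies across (rowboat back at the start); 0 scientists + 3 zombies across (rowboat there); 0 scientists + 3 zombies across (rowboat back at the start); 0 scientists + 4 zombies across (rowboat there); 0 scientists + 4 zombies across (rowboat back at the start); 0 scientists + 5 zombies across (rowboat there); 0 scientists + 5 zombies across (rowboat back at the start); 0 scientists + 6 zombies across (rowboat there); 1 scientist + 1 zombie across (rowboat there); 1 scientist + 1 zombie across (rowboat back at the start); 2 scientists + 2 zombies across (rowboat there); 2 scientists + 2 zombies across (rowboat back at the start); 3 scientists + 3 zombies across (rowboat there). So no valid plan exists.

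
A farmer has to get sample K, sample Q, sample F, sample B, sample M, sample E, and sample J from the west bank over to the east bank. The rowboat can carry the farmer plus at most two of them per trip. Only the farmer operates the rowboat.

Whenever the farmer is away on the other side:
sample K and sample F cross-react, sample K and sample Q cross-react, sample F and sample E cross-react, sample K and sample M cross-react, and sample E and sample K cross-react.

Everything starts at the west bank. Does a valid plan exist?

Yes

1. Farmer goes to the east bank with sample F and sample K.  [the west bank: sample B, sample E, sample J, sample M, sample Q | the east bank: sample F, sample K]
2. Farmer goes back to the west bank with sample K.  [the west bank: sample B, sample E, sample J, sample K, sample M, sample Q | the east bank: sample F]
3. Farmer goes to the east bank with sample K and sample Q.  [the west bank: sample B, sample E, sample J, sample M | the east bank: sample F, sample K, sample Q]
4. Farmer goes back to the west bank with sample K.  [the west bank: sample B, sample E, sample J, sample K, sample M | the east bank: sample F, sample Q]
5. Farmer goes to the east bank with sample B and sample K.  [the west bank: sample E, sample J, sample M | the east bank: sample B, sample F, sample K, sample Q]
6. Farmer goes back to the west bank with sample K.  [the west bank: sample E, sample J, sample K, sample M | the east bank: sample B, sample F, sample Q]
7. Farmer goes to the east bank with sample K and sample M.  [the west bank: sample E, sample J | the east bank: sample B, sample F, sample K, sample M, sample Q]
8. Farmer goes back to the west bank with sample K.  [the west bank: sample E, sample J, sample K | the east bank: sample B, sample F, sample M, sample Q]
9. Farmer goes to the east bank with sample J and sample K.  [the west bank: sample E | the east bank: sample B, sample F, sample J, sample K, sample M, sample Q]
10. Farmer goes back to the west bank with sample K.  [the west bank: sample E, sample K | the east bank: sample B, sample F, sample J, sample M, sample Q]
11. Farmer goes to the east bank with sample E and sample K.  [the west bank: — | the east bank: sample B, sample E, sample F, sample J, sample K, sample M, sample Q]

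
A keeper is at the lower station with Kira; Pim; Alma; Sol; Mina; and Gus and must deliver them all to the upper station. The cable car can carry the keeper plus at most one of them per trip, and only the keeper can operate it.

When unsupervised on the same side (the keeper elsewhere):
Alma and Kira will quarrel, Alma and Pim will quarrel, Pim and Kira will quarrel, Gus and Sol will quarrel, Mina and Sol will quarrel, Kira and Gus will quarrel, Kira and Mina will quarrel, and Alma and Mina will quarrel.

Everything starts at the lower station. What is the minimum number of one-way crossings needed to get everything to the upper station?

Whatever the first load, the items left behind include a forbidden pair without the keeper. No opening move is safe, so no plan exists.

impossible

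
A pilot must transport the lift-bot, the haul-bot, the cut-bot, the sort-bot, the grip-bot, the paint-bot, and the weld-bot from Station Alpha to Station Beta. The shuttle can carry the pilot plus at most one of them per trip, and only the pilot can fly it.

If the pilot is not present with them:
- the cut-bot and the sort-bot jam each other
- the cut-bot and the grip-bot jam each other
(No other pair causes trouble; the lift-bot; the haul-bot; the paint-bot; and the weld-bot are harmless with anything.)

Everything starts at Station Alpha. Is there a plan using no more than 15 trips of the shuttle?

Yes

Yes — this plan uses 15 crossings (≤ 15):
1. Pilot goes to Station Beta with the cut-bot.
2. Pilot goes back to Station Alpha alone.
3. Pilot goes to Station Beta with the lift-bot.
4. Pilot goes back to Station Alpha alone.
5. Pilot goes to Station Beta with the haul-bot.
6. Pilot goes back to Station Alpha alone.
7. Pilot goes to Station Beta with the sort-bot.
8. Pilot goes back to Station Alpha with the cut-bot.
9. Pilot goes to Station Beta with the grip-bot.
10. Pilot goes back to Station Alpha alone.
11. Pilot goes to Station Beta with the paint-bot.
12. Pilot goes back to Station Alpha alone.
13. Pilot goes to Station Beta with the weld-bot.
14. Pilot goes back to Station Alpha alone.
15. Pilot goes to Station Beta with the cut-bot.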